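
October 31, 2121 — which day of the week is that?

Friday

Doomsday rule: the anchor day for the 2100s is Sunday. For year 21: 21÷12 = 1 r 9, and 9÷4 = 2, so 1+9+2 = 12.
Sunday + 12 ≡ Friday — that's 2121's doomsday.
In October the doomsday date is Oct 10.
Oct 31 is 21 days after Oct 10; 21 mod 7 = 0, so Friday + 0 = Friday.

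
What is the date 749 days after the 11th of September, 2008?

September 30, 2010

+365 (one year) → Sep 11, 2009 (384 left).
Sep has 30 days: +20 → Oct 1, 2009 (364 left).
Oct has 31 days: +31 → Nov 1, 2009 (333 left).
Nov has 30 days: +30 → Dec 1, 2009 (303 left).
Dec has 31 days: +31 → Jan 1, 2010 (272 left).
Jan has 31 days: +31 → Feb 1, 2010 (241 left).
Feb has 28 days: +28 → Mar 1, 2010 (213 left).
Mar has 31 days: +31 → Apr 1, 2010 (182 left).
Apr has 30 days: +30 → May 1, 2010 (152 left).
May has 31 days: +31 → Jun 1, 2010 (121 left).
Jun has 30 days: +30 → Jul 1, 2010 (91 left).
Jul has 31 days: +31 → Aug 1, 2010 (60 left).
Aug has 31 days: +31 → Sep 1, 2010 (29 left).
+29 → Sep 30, 2010.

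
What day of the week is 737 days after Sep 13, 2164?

Sep 13, 2164 is a Thursday.
737 mod 7 = 2, so 737 days after a Thursday is Thursday + 2 = Saturday.

Saturday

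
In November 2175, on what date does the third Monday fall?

November 1, 2175 is a Wednesday.
The first Monday is therefore November 6 (5 days later).
The third Monday is 6 + 2×7 = November 20.

November 20, 2175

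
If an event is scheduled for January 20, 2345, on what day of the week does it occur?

Saturday

Doomsday rule: the anchor day for the 2300s is Wednesday. For year 45: 45÷12 = 3 r 9, and 9÷4 = 2, so 3+9+2 = 14.
Wednesday + 14 ≡ Wednesday — that's 2345's doomsday.
In January the doomsday date is Jan 3 (2345 is not a leap year).
Jan 20 is 17 days after Jan 3; 17 mod 7 = 3, so Wednesday + 3 = Saturday.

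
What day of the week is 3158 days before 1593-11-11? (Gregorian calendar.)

Wednesday

Nov 11, 1593 is a Thursday.
3158 mod 7 = 1, so 3158 days before a Thursday is Thursday − 1 = Wednesday.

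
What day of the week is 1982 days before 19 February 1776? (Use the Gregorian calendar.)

First find the weekday of Feb 19, 1776. Doomsday rule: the anchor day for the 1700s is Sunday. For year 76: 76÷12 = 6 r 4, and 4÷4 = 1, so 6+4+1 = 11.
Sunday + 11 ≡ Thursday — that's 1776's doomsday.
In February the doomsday date is Feb 29 (1776 is a leap year (divisible by 4)).
Feb 19 is 10 days before Feb 29; 10 mod 7 = 3, so Thursday − 3 = Monday.
1982 mod 7 = 1, so 1982 days before a Monday is Monday − 1 = Sunday.

Sunday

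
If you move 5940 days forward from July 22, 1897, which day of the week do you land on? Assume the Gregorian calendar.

Jul 22, 1897 is a Thursday.
5940 mod 7 = 4, so 5940 days after a Thursday is Thursday + 4 = Monday.

Monday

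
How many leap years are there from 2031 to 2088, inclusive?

15

Multiples of 4 in [2031,2088]: 15.
Of those, multiples of 100: 0 (not leap unless ÷400).
Multiples of 400: 0.
Leap years = 15 − 0 + 0 = 15.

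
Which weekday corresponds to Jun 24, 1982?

Thursday

January 1, 1982 is a Friday.
Jan 1, 1982 → Feb 1, 1982: 31 days (January has 31).
Feb 1, 1982 → Mar 1, 1982: 28 days (February has 28).
Mar 1, 1982 → Apr 1, 1982: 31 days (March has 31).
Apr 1, 1982 → May 1, 1982: 30 days (April has 30).
May 1, 1982 → Jun 1, 1982: 31 days (May has 31).
Jun 1, 1982 → Jun 24, 1982: 23 days.
Total: 174 days.
174 mod 7 = 6, so Friday + 6 = Thursday.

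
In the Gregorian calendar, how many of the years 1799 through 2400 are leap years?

Multiples of 4 in [1799,2400]: 151.
Of those, multiples of 100: 7 (not leap unless ÷400).
Multiples of 400: 2.
Leap years = 151 − 7 + 2 = 146.

146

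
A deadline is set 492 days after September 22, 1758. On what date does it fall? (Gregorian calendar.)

+365 (one year) → Sep 22, 1759 (127 left).
Sep has 30 days: +9 → Oct 1, 1759 (118 left).
Oct has 31 days: +31 → Nov 1, 1759 (87 left).
Nov has 30 days: +30 → Dec 1, 1759 (57 left).
Dec has 31 days: +31 → Jan 1, 1760 (26 left).
+26 → Jan 27, 1760.

January 27, 1760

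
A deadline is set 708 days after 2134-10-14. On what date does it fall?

+365 (one year) → Oct 14, 2135 (343 left).
Oct has 31 days: +18 → Nov 1, 2135 (325 left).
Nov has 30 days: +30 → Dec 1, 2135 (295 left).
Dec has 31 days: +31 → Jan 1, 2136 (264 left).
Jan has 31 days: +31 → Feb 1, 2136 (233 left).
Feb has 29 days: +29 → Mar 1, 2136 (204 left).
Mar has 31 days: +31 → Apr 1, 2136 (173 left).
Apr has 30 days: +30 → May 1, 2136 (143 left).
May has 31 days: +31 → Jun 1, 2136 (112 left).
Jun has 30 days: +30 → Jul 1, 2136 (82 left).
Jul has 31 days: +31 → Aug 1, 2136 (51 left).
Aug has 31 days: +31 → Sep 1, 2136 (20 left).
+20 → Sep 21, 2136.

September 21, 2136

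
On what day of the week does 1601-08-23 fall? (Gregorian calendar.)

Doomsday rule: the anchor day for the 1600s is Tuesday. For year 01: 1÷12 = 0 r 1, and 1÷4 = 0, so 0+1+0 = 1.
Tuesday + 1 ≡ Wednesday — that's 1601's doomsday.
In August the doomsday date is Aug 8.
Aug 23 is 15 days after Aug 8; 15 mod 7 = 1, so Wednesday + 1 = Thursday.

Thursday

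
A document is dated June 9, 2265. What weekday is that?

Doomsday rule: the anchor day for the 2200s is Friday. For year 65: 65÷12 = 5 r 5, and 5÷4 = 1, so 5+5+1 = 11.
Friday + 11 ≡ Tuesday — that's 2265's doomsday.
In June the doomsday date is Jun 6.
Jun 9 is 3 days after Jun 6; 3 mod 7 = 3, so Tuesday + 3 = Friday.

Friday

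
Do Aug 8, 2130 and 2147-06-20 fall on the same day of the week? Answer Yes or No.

From Aug 8, 2130 to Jun 20, 2147 is 6160 days.
6160 mod 7 = 0, so they are the same weekday.
(Aug 8, 2130 is a Tuesday; Jun 20, 2147 is a Tuesday.)

Yes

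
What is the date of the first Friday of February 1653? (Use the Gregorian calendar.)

February 7, 1653

February 1, 1653 is a Saturday.
The first Friday is therefore February 7 (6 days later).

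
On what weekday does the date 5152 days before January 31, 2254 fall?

Jan 31, 2254 is a Tuesday.
5152 mod 7 = 0, so 5152 days before a Tuesday is Tuesday − 0 = Tuesday.

Tuesday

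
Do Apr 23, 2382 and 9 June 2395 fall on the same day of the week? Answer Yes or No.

Yes

From Apr 23, 2382 to Jun 9, 2395 is 4795 days.
4795 mod 7 = 0, so they are the same weekday.
(Apr 23, 2382 is a Friday; Jun 9, 2395 is a Friday.)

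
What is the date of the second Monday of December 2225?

December 12, 2225

December 1, 2225 is a Thursday.
The first Monday is therefore December 5 (4 days later).
The second Monday is 5 + 1×7 = December 12.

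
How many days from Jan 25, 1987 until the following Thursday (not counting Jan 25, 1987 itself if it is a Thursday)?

Jan 25, 1987 is a Sunday.
From Sunday to the next Thursday is 4 days.

4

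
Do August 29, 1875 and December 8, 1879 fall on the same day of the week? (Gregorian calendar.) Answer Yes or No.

No

From Aug 29, 1875 to Dec 8, 1879 is 1562 days.
1562 mod 7 = 1, so they are different weekdays.
(Aug 29, 1875 is a Sunday; Dec 8, 1879 is a Monday.)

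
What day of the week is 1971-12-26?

January 1, 1971 is a Friday.
Jan 1, 1971 → Feb 1, 1971: 31 days (January has 31).
Feb 1, 1971 → Mar 1, 1971: 28 days (February has 28).
Mar 1, 1971 → Apr 1, 1971: 31 days (March has 31).
Apr 1, 1971 → May 1, 1971: 30 days (April has 30).
May 1, 1971 → Jun 1, 1971: 31 days (May has 31).
Jun 1, 1971 → Jul 1, 1971: 30 days (June has 30).
Jul 1, 1971 → Aug 1, 1971: 31 days (July has 31).
Aug 1, 1971 → Sep 1, 1971: 31 days (August has 31).
Sep 1, 1971 → Oct 1, 1971: 30 days (September has 30).
Oct 1, 1971 → Nov 1, 1971: 31 days (October has 31).
Nov 1, 1971 → Dec 1, 1971: 30 days (November has 30).
Dec 1, 1971 → Dec 26, 1971: 25 days.
Total: 359 days.
359 mod 7 = 2, so Friday + 2 = Sunday.

Sunday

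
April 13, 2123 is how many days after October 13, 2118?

1643

Oct 13, 2118 → Oct 13, 2119: 365 days.
Oct 13, 2119 → Oct 13, 2120: 366 days (Feb 29, 2120 is in that span).
Oct 13, 2120 → Oct 13, 2121: 365 days.
Oct 13, 2121 → Oct 13, 2122: 365 days.
Oct 13, 2122 → Nov 13, 2122: 31 days (October has 31).
Nov 13, 2122 → Dec 13, 2122: 30 days (November has 30).
Dec 13, 2122 → Jan 13, 2123: 31 days (December has 31).
Jan 13, 2123 → Feb 13, 2123: 31 days (January has 31).
Feb 13, 2123 → Mar 13, 2123: 28 days (February has 28).
Mar 13, 2123 → Apr 13, 2123: 31 days.
Total: 1643 days.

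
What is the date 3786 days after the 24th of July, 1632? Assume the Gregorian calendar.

December 5, 1642

+365 (one year) → Jul 24, 1633 (3421 left).
+365 (one year) → Jul 24, 1634 (3056 left).
+365 (one year) → Jul 24, 1635 (2691 left).
+366 (one year; includes Feb 29, 1636) → Jul 24, 1636 (2325 left).
+365 (one year) → Jul 24, 1637 (1960 left).
+365 (one year) → Jul 24, 1638 (1595 left).
+365 (one year) → Jul 24, 1639 (1230 left).
+366 (one year; includes Feb 29, 1640) → Jul 24, 1640 (864 left).
+365 (one year) → Jul 24, 1641 (499 left).
+365 (one year) → Jul 24, 1642 (134 left).
Jul has 31 days: +8 → Aug 1, 1642 (126 left).
Aug has 31 days: +31 → Sep 1, 1642 (95 left).
Sep has 30 days: +30 → Oct 1, 1642 (65 left).
Oct has 31 days: +31 → Nov 1, 1642 (34 left).
Nov has 30 days: +30 → Dec 1, 1642 (4 left).
+4 → Dec 5, 1642.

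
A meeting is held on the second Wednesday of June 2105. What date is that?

June 1, 2105 is a Monday.
The first Wednesday is therefore June 3 (2 days later).
The second Wednesday is 3 + 1×7 = June 10.

June 10, 2105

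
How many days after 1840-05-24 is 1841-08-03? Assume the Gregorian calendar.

May 24, 1840 → May 24, 1841: 365 days.
May 24, 1841 → Jun 24, 1841: 31 days (May has 31).
Jun 24, 1841 → Jul 24, 1841: 30 days (June has 30).
Jul 24, 1841 → Aug 3, 1841: 10 days.
Total: 436 days.

436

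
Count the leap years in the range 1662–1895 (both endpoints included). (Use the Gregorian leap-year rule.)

Multiples of 4 in [1662,1895]: 58.
Of those, multiples of 100: 2 (not leap unless ÷400).
Multiples of 400: 0.
Leap years = 58 − 2 + 0 = 56.

56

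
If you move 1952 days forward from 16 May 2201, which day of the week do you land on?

Friday

First find the weekday of May 16, 2201. Doomsday rule: the anchor day for the 2200s is Friday. For year 01: 1÷12 = 0 r 1, and 1÷4 = 0, so 0+1+0 = 1.
Friday + 1 ≡ Saturday — that's 2201's doomsday.
In May the doomsday date is May 9.
May 16 is 7 days after May 9; 7 mod 7 = 0, so Saturday + 0 = Saturday.
1952 mod 7 = 6, so 1952 days after a Saturday is Saturday + 6 = Friday.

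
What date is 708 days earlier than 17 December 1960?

−366 (one year; includes Feb 29, 1960) → Dec 17, 1959 (342 left).
−17 → Nov 30, 1959 (end of Nov, 30 days; 325 left).
−30 → Oct 31, 1959 (end of Oct, 31 days; 295 left).
−31 → Sep 30, 1959 (end of Sep, 30 days; 264 left).
−30 → Aug 31, 1959 (end of Aug, 31 days; 234 left).
−31 → Jul 31, 1959 (end of Jul, 31 days; 203 left).
−31 → Jun 30, 1959 (end of Jun, 30 days; 172 left).
−30 → May 31, 1959 (end of May, 31 days; 142 left).
−31 → Apr 30, 1959 (end of Apr, 30 days; 111 left).
−30 → Mar 31, 1959 (end of Mar, 31 days; 81 left).
−31 → Feb 28, 1959 (end of Feb, 28 days; 50 left).
−28 → Jan 31, 1959 (end of Jan, 31 days; 22 left).
−22 → Jan 9, 1959.

January 9, 1959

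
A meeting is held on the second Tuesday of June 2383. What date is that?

June 14, 2383

June 1, 2383 is a Wednesday.
The first Tuesday is therefore June 7 (6 days later).
The second Tuesday is 7 + 1×7 = June 14.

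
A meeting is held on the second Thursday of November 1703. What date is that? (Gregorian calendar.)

November 1, 1703 is a Thursday.
The first Thursday is therefore November 1 (same day).
The second Thursday is 1 + 1×7 = November 8.

November 8, 1703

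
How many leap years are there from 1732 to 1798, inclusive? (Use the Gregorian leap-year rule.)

Multiples of 4 in [1732,1798]: 17.
Of those, multiples of 100: 0 (not leap unless ÷400).
Multiples of 400: 0.
Leap years = 17 − 0 + 0 = 17.

17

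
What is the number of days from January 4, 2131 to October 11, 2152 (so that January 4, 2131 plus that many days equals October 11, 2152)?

Jan 4, 2131 → Jan 4, 2132: 365 days.
Jan 4, 2132 → Jan 4, 2133: 366 days (Feb 29, 2132 is in that span).
Jan 4, 2133 → Jan 4, 2134: 365 days.
Jan 4, 2134 → Jan 4, 2135: 365 days.
Jan 4, 2135 → Jan 4, 2136: 365 days.
Jan 4, 2136 → Jan 4, 2137: 366 days (Feb 29, 2136 is in that span).
Jan 4, 2137 → Jan 4, 2138: 365 days.
Jan 4, 2138 → Jan 4, 2139: 365 days.
Jan 4, 2139 → Jan 4, 2140: 365 days.
Jan 4, 2140 → Jan 4, 2141: 366 days (Feb 29, 2140 is in that span).
Jan 4, 2141 → Jan 4, 2142: 365 days.
Jan 4, 2142 → Jan 4, 2143: 365 days.
Jan 4, 2143 → Jan 4, 2144: 365 days.
Jan 4, 2144 → Jan 4, 2145: 366 days (Feb 29, 2144 is in that span).
Jan 4, 2145 → Jan 4, 2146: 365 days.
Jan 4, 2146 → Jan 4, 2147: 365 days.
Jan 4, 2147 → Jan 4, 2148: 365 days.
Jan 4, 2148 → Jan 4, 2149: 366 days (Feb 29, 2148 is in that span).
Jan 4, 2149 → Jan 4, 2150: 365 days.
Jan 4, 2150 → Jan 4, 2151: 365 days.
Jan 4, 2151 → Jan 4, 2152: 365 days.
Jan 4, 2152 → Feb 4, 2152: 31 days (January has 31).
Feb 4, 2152 → Mar 4, 2152: 29 days (February has 29).
Mar 4, 2152 → Apr 4, 2152: 31 days (March has 31).
Apr 4, 2152 → May 4, 2152: 30 days (April has 30).
May 4, 2152 → Jun 4, 2152: 31 days (May has 31).
Jun 4, 2152 → Jul 4, 2152: 30 days (June has 30).
Jul 4, 2152 → Aug 4, 2152: 31 days (July has 31).
Aug 4, 2152 → Sep 4, 2152: 31 days (August has 31).
Sep 4, 2152 → Oct 4, 2152: 30 days (September has 30).
Oct 4, 2152 → Oct 11, 2152: 7 days.
Total: 7951 days.

7951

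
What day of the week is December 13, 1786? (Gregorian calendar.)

Wednesday

Doomsday rule: the anchor day for the 1700s is Sunday. For year 86: 86÷12 = 7 r 2, and 2÷4 = 0, so 7+2+0 = 9.
Sunday + 9 ≡ Tuesday — that's 1786's doomsday.
In December the doomsday date is Dec 12.
Dec 13 is 1 day after Dec 12; 1 mod 7 = 1, so Tuesday + 1 = Wednesday.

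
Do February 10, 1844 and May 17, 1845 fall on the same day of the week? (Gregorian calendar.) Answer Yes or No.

From Feb 10, 1844 to May 17, 1845 is 462 days.
462 mod 7 = 0, so they are the same weekday.
(Feb 10, 1844 is a Saturday; May 17, 1845 is a Saturday.)

Yes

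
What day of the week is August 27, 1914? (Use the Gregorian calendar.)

Thursday

January 1, 1914 is a Thursday.
Jan 1, 1914 → Feb 1, 1914: 31 days (January has 31).
Feb 1, 1914 → Mar 1, 1914: 28 days (February has 28).
Mar 1, 1914 → Apr 1, 1914: 31 days (March has 31).
Apr 1, 1914 → May 1, 1914: 30 days (April has 30).
May 1, 1914 → Jun 1, 1914: 31 days (May has 31).
Jun 1, 1914 → Jul 1, 1914: 30 days (June has 30).
Jul 1, 1914 → Aug 1, 1914: 31 days (July has 31).
Aug 1, 1914 → Aug 27, 1914: 26 days.
Total: 238 days.
238 mod 7 = 0, so Thursday + 0 = Thursday.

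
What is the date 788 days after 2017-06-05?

+365 (one year) → Jun 5, 2018 (423 left).
+365 (one year) → Jun 5, 2019 (58 left).
Jun has 30 days: +26 → Jul 1, 2019 (32 left).
Jul has 31 days: +31 → Aug 1, 2019 (1 left).
+1 → Aug 2, 2019.

August 2, 2019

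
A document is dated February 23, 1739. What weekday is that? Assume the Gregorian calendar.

Doomsday rule: the anchor day for the 1700s is Sunday. For year 39: 39÷12 = 3 r 3, and 3÷4 = 0, so 3+3+0 = 6.
Sunday + 6 ≡ Saturday — that's 1739's doomsday.
In February the doomsday date is Feb 28 (1739 is not a leap year).
Feb 23 is 5 days before Feb 28; 5 mod 7 = 5, so Saturday − 5 = Monday.

Monday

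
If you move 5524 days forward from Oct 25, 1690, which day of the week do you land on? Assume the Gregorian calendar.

First find the weekday of Oct 25, 1690. Doomsday rule: the anchor day for the 1600s is Tuesday. For year 90: 90÷12 = 7 r 6, and 6÷4 = 1, so 7+6+1 = 14.
Tuesday + 14 ≡ Tuesday — that's 1690's doomsday.
In October the doomsday date is Oct 10.
Oct 25 is 15 days after Oct 10; 15 mod 7 = 1, so Tuesday + 1 = Wednesday.
5524 mod 7 = 1, so 5524 days after a Wednesday is Wednesday + 1 = Thursday.

Thursday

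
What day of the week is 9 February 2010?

Doomsday rule: the anchor day for the 2000s is Tuesday. For year 10: 10÷12 = 0 r 10, and 10÷4 = 2, so 0+10+2 = 12.
Tuesday + 12 ≡ Sunday — that's 2010's doomsday.
In February the doomsday date is Feb 28 (2010 is not a leap year).
Feb 9 is 19 days before Feb 28; 19 mod 7 = 5, so Sunday − 5 = Tuesday.

Tuesday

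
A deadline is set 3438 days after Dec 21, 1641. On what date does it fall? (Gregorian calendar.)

+365 (one year) → Dec 21, 1642 (3073 left).
+365 (one year) → Dec 21, 1643 (2708 left).
+366 (one year; includes Feb 29, 1644) → Dec 21, 1644 (2342 left).
+365 (one year) → Dec 21, 1645 (1977 left).
+365 (one year) → Dec 21, 1646 (1612 left).
+365 (one year) → Dec 21, 1647 (1247 left).
+366 (one year; includes Feb 29, 1648) → Dec 21, 1648 (881 left).
+365 (one year) → Dec 21, 1649 (516 left).
+365 (one year) → Dec 21, 1650 (151 left).
Dec has 31 days: +11 → Jan 1, 1651 (140 left).
Jan has 31 days: +31 → Feb 1, 1651 (109 left).
Feb has 28 days: +28 → Mar 1, 1651 (81 left).
Mar has 31 days: +31 → Apr 1, 1651 (50 left).
Apr has 30 days: +30 → May 1, 1651 (20 left).
+20 → May 21, 1651.

May 21, 1651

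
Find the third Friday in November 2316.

November 17, 2316

November 1, 2316 is a Wednesday.
The first Friday is therefore November 3 (2 days later).
The third Friday is 3 + 2×7 = November 17.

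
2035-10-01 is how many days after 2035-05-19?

135

May 19, 2035 → Jun 19, 2035: 31 days (May has 31).
Jun 19, 2035 → Jul 19, 2035: 30 days (June has 30).
Jul 19, 2035 → Aug 19, 2035: 31 days (July has 31).
Aug 19, 2035 → Sep 19, 2035: 31 days (August has 31).
Sep 19, 2035 → Oct 1, 2035: 12 days.
Total: 135 days.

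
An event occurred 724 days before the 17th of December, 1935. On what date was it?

December 23, 1933

−365 (one year) → Dec 17, 1934 (359 left).
−17 → Nov 30, 1934 (end of Nov, 30 days; 342 left).
−30 → Oct 31, 1934 (end of Oct, 31 days; 312 left).
−31 → Sep 30, 1934 (end of Sep, 30 days; 281 left).
−30 → Aug 31, 1934 (end of Aug, 31 days; 251 left).
−31 → Jul 31, 1934 (end of Jul, 31 days; 220 left).
−31 → Jun 30, 1934 (end of Jun, 30 days; 189 left).
−30 → May 31, 1934 (end of May, 31 days; 159 left).
−31 → Apr 30, 1934 (end of Apr, 30 days; 128 left).
−30 → Mar 31, 1934 (end of Mar, 31 days; 98 left).
−31 → Feb 28, 1934 (end of Feb, 28 days; 67 left).
−28 → Jan 31, 1934 (end of Jan, 31 days; 39 left).
−31 → Dec 31, 1933 (end of Dec, 31 days; 8 left).
−8 → Dec 23, 1933.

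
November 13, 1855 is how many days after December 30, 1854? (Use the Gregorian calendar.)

Dec 30, 1854 → Jan 30, 1855: 31 days (December has 31).
Jan 30, 1855 → Feb 28, 1855: 29 days (January has 31).
Feb 28, 1855 → Mar 28, 1855: 28 days (February has 28).
Mar 28, 1855 → Apr 28, 1855: 31 days (March has 31).
Apr 28, 1855 → May 28, 1855: 30 days (April has 30).
May 28, 1855 → Jun 28, 1855: 31 days (May has 31).
Jun 28, 1855 → Jul 28, 1855: 30 days (June has 30).
Jul 28, 1855 → Aug 28, 1855: 31 days (July has 31).
Aug 28, 1855 → Sep 28, 1855: 31 days (August has 31).
Sep 28, 1855 → Oct 28, 1855: 30 days (September has 30).
Oct 28, 1855 → Nov 13, 1855: 16 days.
Total: 318 days.

318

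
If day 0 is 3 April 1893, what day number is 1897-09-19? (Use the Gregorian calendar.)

Apr 3, 1893 → Apr 3, 1894: 365 days.
Apr 3, 1894 → Apr 3, 1895: 365 days.
Apr 3, 1895 → Apr 3, 1896: 366 days (Feb 29, 1896 is in that span).
Apr 3, 1896 → Apr 3, 1897: 365 days.
Apr 3, 1897 → May 3, 1897: 30 days (April has 30).
May 3, 1897 → Jun 3, 1897: 31 days (May has 31).
Jun 3, 1897 → Jul 3, 1897: 30 days (June has 30).
Jul 3, 1897 → Aug 3, 1897: 31 days (July has 31).
Aug 3, 1897 → Sep 3, 1897: 31 days (August has 31).
Sep 3, 1897 → Sep 19, 1897: 16 days.
Total: 1630 days.

1630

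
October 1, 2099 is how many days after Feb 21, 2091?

3144

Feb 21, 2091 → Feb 21, 2092: 365 days.
Feb 21, 2092 → Feb 21, 2093: 366 days (Feb 29, 2092 is in that span).
Feb 21, 2093 → Feb 21, 2094: 365 days.
Feb 21, 2094 → Feb 21, 2095: 365 days.
Feb 21, 2095 → Feb 21, 2096: 365 days.
Feb 21, 2096 → Feb 21, 2097: 366 days (Feb 29, 2096 is in that span).
Feb 21, 2097 → Feb 21, 2098: 365 days.
Feb 21, 2098 → Feb 21, 2099: 365 days.
Feb 21, 2099 → Mar 21, 2099: 28 days (February has 28).
Mar 21, 2099 → Apr 21, 2099: 31 days (March has 31).
Apr 21, 2099 → May 21, 2099: 30 days (April has 30).
May 21, 2099 → Jun 21, 2099: 31 days (May has 31).
Jun 21, 2099 → Jul 21, 2099: 30 days (June has 30).
Jul 21, 2099 → Aug 21, 2099: 31 days (July has 31).
Aug 21, 2099 → Sep 21, 2099: 31 days (August has 31).
Sep 21, 2099 → Oct 1, 2099: 10 days.
Total: 3144 days.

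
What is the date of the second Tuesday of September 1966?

September 13, 1966

September 1, 1966 is a Thursday.
The first Tuesday is therefore September 6 (5 days later).
The second Tuesday is 6 + 1×7 = September 13.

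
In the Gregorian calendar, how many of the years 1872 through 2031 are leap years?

39

Multiples of 4 in [1872,2031]: 40.
Of those, multiples of 100: 2 (not leap unless ÷400).
Multiples of 400: 1.
Leap years = 40 − 2 + 1 = 39.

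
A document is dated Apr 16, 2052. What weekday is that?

January 1, 2052 is a Monday.
Jan 1, 2052 → Feb 1, 2052: 31 days (January has 31).
Feb 1, 2052 → Mar 1, 2052: 29 days (February has 29).
Mar 1, 2052 → Apr 1, 2052: 31 days (March has 31).
Apr 1, 2052 → Apr 16, 2052: 15 days.
Total: 106 days.
106 mod 7 = 1, so Monday + 1 = Tuesday.

Tuesday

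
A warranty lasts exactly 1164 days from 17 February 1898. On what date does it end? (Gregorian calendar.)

+365 (one year) → Feb 17, 1899 (799 left).
+365 (one year) → Feb 17, 1900 (434 left).
+365 (one year) → Feb 17, 1901 (69 left).
Feb has 28 days: +12 → Mar 1, 1901 (57 left).
Mar has 31 days: +31 → Apr 1, 1901 (26 left).
+26 → Apr 27, 1901.

April 27, 1901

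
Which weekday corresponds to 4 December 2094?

Saturday

Doomsday rule: the anchor day for the 2000s is Tuesday. For year 94: 94÷12 = 7 r 10, and 10÷4 = 2, so 7+10+2 = 19.
Tuesday + 19 ≡ Sunday — that's 2094's doomsday.
In December the doomsday date is Dec 12.
Dec 4 is 8 days before Dec 12; 8 mod 7 = 1, so Sunday − 1 = Saturday.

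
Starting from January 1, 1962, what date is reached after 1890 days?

+365 (one year) → Jan 1, 1963 (1525 left).
+365 (one year) → Jan 1, 1964 (1160 left).
+366 (one year; includes Feb 29, 1964) → Jan 1, 1965 (794 left).
+365 (one year) → Jan 1, 1966 (429 left).
+365 (one year) → Jan 1, 1967 (64 left).
Jan has 31 days: +31 → Feb 1, 1967 (33 left).
Feb has 28 days: +28 → Mar 1, 1967 (5 left).
+5 → Mar 6, 1967.

March 6, 1967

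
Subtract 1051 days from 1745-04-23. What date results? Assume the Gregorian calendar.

June 7, 1742

−365 (one year) → Apr 23, 1744 (686 left).
−366 (one year; includes Feb 29, 1744) → Apr 23, 1743 (320 left).
−23 → Mar 31, 1743 (end of Mar, 31 days; 297 left).
−31 → Feb 28, 1743 (end of Feb, 28 days; 266 left).
−28 → Jan 31, 1743 (end of Jan, 31 days; 238 left).
−31 → Dec 31, 1742 (end of Dec, 31 days; 207 left).
−31 → Nov 30, 1742 (end of Nov, 30 days; 176 left).
−30 → Oct 31, 1742 (end of Oct, 31 days; 146 left).
−31 → Sep 30, 1742 (end of Sep, 30 days; 115 left).
−30 → Aug 31, 1742 (end of Aug, 31 days; 85 left).
−31 → Jul 31, 1742 (end of Jul, 31 days; 54 left).
−31 → Jun 30, 1742 (end of Jun, 30 days; 23 left).
−23 → Jun 7, 1742.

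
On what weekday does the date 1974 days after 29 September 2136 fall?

Saturday

First find the weekday of Sep 29, 2136. Doomsday rule: the anchor day for the 2100s is Sunday. For year 36: 36÷12 = 3 r 0, and 0÷4 = 0, so 3+0+0 = 3.
Sunday + 3 ≡ Wednesday — that's 2136's doomsday.
In September the doomsday date is Sep 5.
Sep 29 is 24 days after Sep 5; 24 mod 7 = 3, so Wednesday + 3 = Saturday.
1974 mod 7 = 0, so 1974 days after a Saturday is Saturday + 0 = Saturday.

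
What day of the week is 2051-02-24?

Friday

Doomsday rule: the anchor day for the 2000s is Tuesday. For year 51: 51÷12 = 4 r 3, and 3÷4 = 0, so 4+3+0 = 7.
Tuesday + 7 ≡ Tuesday — that's 2051's doomsday.
In February the doomsday date is Feb 28 (2051 is not a leap year).
Feb 24 is 4 days before Feb 28; 4 mod 7 = 4, so Tuesday − 4 = Friday.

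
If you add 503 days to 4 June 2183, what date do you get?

October 19, 2184

+366 (one year; includes Feb 29, 2184) → Jun 4, 2184 (137 left).
Jun has 30 days: +27 → Jul 1, 2184 (110 left).
Jul has 31 days: +31 → Aug 1, 2184 (79 left).
Aug has 31 days: +31 → Sep 1, 2184 (48 left).
Sep has 30 days: +30 → Oct 1, 2184 (18 left).
+18 → Oct 19, 2184.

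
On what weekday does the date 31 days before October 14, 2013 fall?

Friday

First find the weekday of Oct 14, 2013. Doomsday rule: the anchor day for the 2000s is Tuesday. For year 13: 13÷12 = 1 r 1, and 1÷4 = 0, so 1+1+0 = 2.
Tuesday + 2 ≡ Thursday — that's 2013's doomsday.
In October the doomsday date is Oct 10.
Oct 14 is 4 days after Oct 10; 4 mod 7 = 4, so Thursday + 4 = Monday.
31 mod 7 = 3, so 31 days before a Monday is Monday − 3 = Friday.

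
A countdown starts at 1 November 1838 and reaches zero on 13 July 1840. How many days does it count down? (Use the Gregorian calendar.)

620

Nov 1, 1838 → Nov 1, 1839: 365 days.
Nov 1, 1839 → Dec 1, 1839: 30 days (November has 30).
Dec 1, 1839 → Jan 1, 1840: 31 days (December has 31).
Jan 1, 1840 → Feb 1, 1840: 31 days (January has 31).
Feb 1, 1840 → Mar 1, 1840: 29 days (February has 29).
Mar 1, 1840 → Apr 1, 1840: 31 days (March has 31).
Apr 1, 1840 → May 1, 1840: 30 days (April has 30).
May 1, 1840 → Jun 1, 1840: 31 days (May has 31).
Jun 1, 1840 → Jul 1, 1840: 30 days (June has 30).
Jul 1, 1840 → Jul 13, 1840: 12 days.
Total: 620 days.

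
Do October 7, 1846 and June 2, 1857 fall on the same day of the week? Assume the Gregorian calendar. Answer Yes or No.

From Oct 7, 1846 to Jun 2, 1857 is 3891 days.
3891 mod 7 = 6, so they are different weekdays.
(Oct 7, 1846 is a Wednesday; Jun 2, 1857 is a Tuesday.)

No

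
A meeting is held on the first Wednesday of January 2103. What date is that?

January 3, 2103

January 1, 2103 is a Monday.
The first Wednesday is therefore January 3 (2 days later).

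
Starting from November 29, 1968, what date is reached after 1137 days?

+365 (one year) → Nov 29, 1969 (772 left).
+365 (one year) → Nov 29, 1970 (407 left).
+365 (one year) → Nov 29, 1971 (42 left).
Nov has 30 days: +2 → Dec 1, 1971 (40 left).
Dec has 31 days: +31 → Jan 1, 1972 (9 left).
+9 → Jan 10, 1972.

January 10, 1972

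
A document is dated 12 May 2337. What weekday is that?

Doomsday rule: the anchor day for the 2300s is Wednesday. For year 37: 37÷12 = 3 r 1, and 1÷4 = 0, so 3+1+0 = 4.
Wednesday + 4 ≡ Sunday — that's 2337's doomsday.
In May the doomsday date is May 9.
May 12 is 3 days after May 9; 3 mod 7 = 3, so Sunday + 3 = Wednesday.

Wednesday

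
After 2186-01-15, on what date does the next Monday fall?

January 16, 2186

Jan 15, 2186 is a Sunday.
From Sunday to the next Monday is 1 day.
Jan 15, 2186 + 1 = Jan 16, 2186.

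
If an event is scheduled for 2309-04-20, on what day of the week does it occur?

Doomsday rule: the anchor day for the 2300s is Wednesday. For year 09: 9÷12 = 0 r 9, and 9÷4 = 2, so 0+9+2 = 11.
Wednesday + 11 ≡ Sunday — that's 2309's doomsday.
In April the doomsday date is Apr 4.
Apr 20 is 16 days after Apr 4; 16 mod 7 = 2, so Sunday + 2 = Tuesday.

Tuesday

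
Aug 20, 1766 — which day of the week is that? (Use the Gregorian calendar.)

Doomsday rule: the anchor day for the 1700s is Sunday. For year 66: 66÷12 = 5 r 6, and 6÷4 = 1, so 5+6+1 = 12.
Sunday + 12 ≡ Friday — that's 1766's doomsday.
In August the doomsday date is Aug 8.
Aug 20 is 12 days after Aug 8; 12 mod 7 = 5, so Friday + 5 = Wednesday.

Wednesday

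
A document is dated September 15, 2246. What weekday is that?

Tuesday

Doomsday rule: the anchor day for the 2200s is Friday. For year 46: 46÷12 = 3 r 10, and 10÷4 = 2, so 3+10+2 = 15.
Friday + 15 ≡ Saturday — that's 2246's doomsday.
In September the doomsday date is Sep 5.
Sep 15 is 10 days after Sep 5; 10 mod 7 = 3, so Saturday + 3 = Tuesday.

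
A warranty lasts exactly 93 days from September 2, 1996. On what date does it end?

December 4, 1996

Sep has 30 days: +29 → Oct 1, 1996 (64 left).
Oct has 31 days: +31 → Nov 1, 1996 (33 left).
Nov has 30 days: +30 → Dec 1, 1996 (3 left).
+3 → Dec 4, 1996.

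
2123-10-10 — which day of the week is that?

Sunday

Doomsday rule: the anchor day for the 2100s is Sunday. For year 23: 23÷12 = 1 r 11, and 11÷4 = 2, so 1+11+2 = 14.
Sunday + 14 ≡ Sunday — that's 2123's doomsday.
In October the doomsday date is Oct 10.
Oct 10 is the doomsday itself: Sunday.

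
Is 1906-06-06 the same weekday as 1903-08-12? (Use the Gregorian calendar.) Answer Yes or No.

From Aug 12, 1903 to Jun 6, 1906 is 1029 days.
1029 mod 7 = 0, so they are the same weekday.
(Aug 12, 1903 is a Wednesday; Jun 6, 1906 is a Wednesday.)

Yes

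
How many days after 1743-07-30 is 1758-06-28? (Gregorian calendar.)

5447

Jul 30, 1743 → Jul 30, 1744: 366 days (Feb 29, 1744 is in that span).
Jul 30, 1744 → Jul 30, 1745: 365 days.
Jul 30, 1745 → Jul 30, 1746: 365 days.
Jul 30, 1746 → Jul 30, 1747: 365 days.
Jul 30, 1747 → Jul 30, 1748: 366 days (Feb 29, 1748 is in that span).
Jul 30, 1748 → Jul 30, 1749: 365 days.
Jul 30, 1749 → Jul 30, 1750: 365 days.
Jul 30, 1750 → Jul 30, 1751: 365 days.
Jul 30, 1751 → Jul 30, 1752: 366 days (Feb 29, 1752 is in that span).
Jul 30, 1752 → Jul 30, 1753: 365 days.
Jul 30, 1753 → Jul 30, 1754: 365 days.
Jul 30, 1754 → Jul 30, 1755: 365 days.
Jul 30, 1755 → Jul 30, 1756: 366 days (Feb 29, 1756 is in that span).
Jul 30, 1756 → Jul 30, 1757: 365 days.
Jul 30, 1757 → Aug 30, 1757: 31 days (July has 31).
Aug 30, 1757 → Sep 30, 1757: 31 days (August has 31).
Sep 30, 1757 → Oct 30, 1757: 30 days (September has 30).
Oct 30, 1757 → Nov 30, 1757: 31 days (October has 31).
Nov 30, 1757 → Dec 30, 1757: 30 days (November has 30).
Dec 30, 1757 → Jan 30, 1758: 31 days (December has 31).
Jan 30, 1758 → Feb 28, 1758: 29 days (January has 31).
Feb 28, 1758 → Mar 28, 1758: 28 days (February has 28).
Mar 28, 1758 → Apr 28, 1758: 31 days (March has 31).
Apr 28, 1758 → May 28, 1758: 30 days (April has 30).
May 28, 1758 → Jun 28, 1758: 31 days.
Total: 5447 days.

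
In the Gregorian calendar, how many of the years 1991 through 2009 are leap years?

5

Multiples of 4 in [1991,2009]: 5.
Of those, multiples of 100: 1 (not leap unless ÷400).
Multiples of 400: 1.
Leap years = 5 − 1 + 1 = 5.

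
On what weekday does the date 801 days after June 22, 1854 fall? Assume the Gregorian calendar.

First find the weekday of Jun 22, 1854. Doomsday rule: the anchor day for the 1800s is Friday. For year 54: 54÷12 = 4 r 6, and 6÷4 = 1, so 4+6+1 = 11.
Friday + 11 ≡ Tuesday — that's 1854's doomsday.
In June the doomsday date is Jun 6.
Jun 22 is 16 days after Jun 6; 16 mod 7 = 2, so Tuesday + 2 = Thursday.
801 mod 7 = 3, so 801 days after a Thursday is Thursday + 3 = Sunday.

Sunday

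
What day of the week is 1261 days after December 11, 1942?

Saturday

First find the weekday of Dec 11, 1942. Doomsday rule: the anchor day for the 1900s is Wednesday. For year 42: 42÷12 = 3 r 6, and 6÷4 = 1, so 3+6+1 = 10.
Wednesday + 10 ≡ Saturday — that's 1942's doomsday.
In December the doomsday date is Dec 12.
Dec 11 is 1 day before Dec 12; 1 mod 7 = 1, so Saturday − 1 = Friday.
1261 mod 7 = 1, so 1261 days after a Friday is Friday + 1 = Saturday.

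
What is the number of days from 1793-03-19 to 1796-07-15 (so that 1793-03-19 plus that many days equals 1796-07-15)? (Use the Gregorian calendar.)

Mar 19, 1793 → Mar 19, 1794: 365 days.
Mar 19, 1794 → Mar 19, 1795: 365 days.
Mar 19, 1795 → Mar 19, 1796: 366 days (Feb 29, 1796 is in that span).
Mar 19, 1796 → Apr 19, 1796: 31 days (March has 31).
Apr 19, 1796 → May 19, 1796: 30 days (April has 30).
May 19, 1796 → Jun 19, 1796: 31 days (May has 31).
Jun 19, 1796 → Jul 15, 1796: 26 days.
Total: 1214 days.

1214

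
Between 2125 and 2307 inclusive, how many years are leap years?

43

Multiples of 4 in [2125,2307]: 45.
Of those, multiples of 100: 2 (not leap unless ÷400).
Multiples of 400: 0.
Leap years = 45 − 2 + 0 = 43.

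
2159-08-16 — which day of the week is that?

Thursday

Doomsday rule: the anchor day for the 2100s is Sunday. For year 59: 59÷12 = 4 r 11, and 11÷4 = 2, so 4+11+2 = 17.
Sunday + 17 ≡ Wednesday — that's 2159's doomsday.
In August the doomsday date is Aug 8.
Aug 16 is 8 days after Aug 8; 8 mod 7 = 1, so Wednesday + 1 = Thursday.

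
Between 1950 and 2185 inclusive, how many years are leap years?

58

Multiples of 4 in [1950,2185]: 59.
Of those, multiples of 100: 2 (not leap unless ÷400).
Multiples of 400: 1.
Leap years = 59 − 2 + 1 = 58.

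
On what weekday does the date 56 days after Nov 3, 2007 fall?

First find the weekday of Nov 3, 2007. Doomsday rule: the anchor day for the 2000s is Tuesday. For year 07: 7÷12 = 0 r 7, and 7÷4 = 1, so 0+7+1 = 8.
Tuesday + 8 ≡ Wednesday — that's 2007's doomsday.
In November the doomsday date is Nov 7.
Nov 3 is 4 days before Nov 7; 4 mod 7 = 4, so Wednesday − 4 = Saturday.
56 mod 7 = 0, so 56 days after a Saturday is Saturday + 0 = Saturday.

Saturday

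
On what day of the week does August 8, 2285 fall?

Saturday

Doomsday rule: the anchor day for the 2200s is Friday. For year 85: 85÷12 = 7 r 1, and 1÷4 = 0, so 7+1+0 = 8.
Friday + 8 ≡ Saturday — that's 2285's doomsday.
In August the doomsday date is Aug 8.
Aug 8 is the doomsday itself: Saturday.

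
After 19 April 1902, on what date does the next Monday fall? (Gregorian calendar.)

April 21, 1902

Apr 19, 1902 is a Saturday.
From Saturday to the next Monday is 2 days.
Apr 19, 1902 + 2 = Apr 21, 1902.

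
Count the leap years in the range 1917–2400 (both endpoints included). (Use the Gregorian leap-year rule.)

Multiples of 4 in [1917,2400]: 121.
Of those, multiples of 100: 5 (not leap unless ÷400).
Multiples of 400: 2.
Leap years = 121 − 5 + 2 = 118.

118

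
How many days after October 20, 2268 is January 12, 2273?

Oct 20, 2268 → Oct 20, 2269: 365 days.
Oct 20, 2269 → Oct 20, 2270: 365 days.
Oct 20, 2270 → Oct 20, 2271: 365 days.
Oct 20, 2271 → Oct 20, 2272: 366 days (Feb 29, 2272 is in that span).
Oct 20, 2272 → Nov 20, 2272: 31 days (October has 31).
Nov 20, 2272 → Dec 20, 2272: 30 days (November has 30).
Dec 20, 2272 → Jan 12, 2273: 23 days.
Total: 1545 days.

1545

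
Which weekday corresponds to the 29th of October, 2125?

Monday

Doomsday rule: the anchor day for the 2100s is Sunday. For year 25: 25÷12 = 2 r 1, and 1÷4 = 0, so 2+1+0 = 3.
Sunday + 3 ≡ Wednesday — that's 2125's doomsday.
In October the doomsday date is Oct 10.
Oct 29 is 19 days after Oct 10; 19 mod 7 = 5, so Wednesday + 5 = Monday.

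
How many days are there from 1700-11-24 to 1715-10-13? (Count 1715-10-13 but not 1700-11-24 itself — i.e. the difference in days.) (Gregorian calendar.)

Nov 24, 1700 → Nov 24, 1701: 365 days.
Nov 24, 1701 → Nov 24, 1702: 365 days.
Nov 24, 1702 → Nov 24, 1703: 365 days.
Nov 24, 1703 → Nov 24, 1704: 366 days (Feb 29, 1704 is in that span).
Nov 24, 1704 → Nov 24, 1705: 365 days.
Nov 24, 1705 → Nov 24, 1706: 365 days.
Nov 24, 1706 → Nov 24, 1707: 365 days.
Nov 24, 1707 → Nov 24, 1708: 366 days (Feb 29, 1708 is in that span).
Nov 24, 1708 → Nov 24, 1709: 365 days.
Nov 24, 1709 → Nov 24, 1710: 365 days.
Nov 24, 1710 → Nov 24, 1711: 365 days.
Nov 24, 1711 → Nov 24, 1712: 366 days (Feb 29, 1712 is in that span).
Nov 24, 1712 → Nov 24, 1713: 365 days.
Nov 24, 1713 → Nov 24, 1714: 365 days.
Nov 24, 1714 → Dec 24, 1714: 30 days (November has 30).
Dec 24, 1714 → Jan 24, 1715: 31 days (December has 31).
Jan 24, 1715 → Feb 24, 1715: 31 days (January has 31).
Feb 24, 1715 → Mar 24, 1715: 28 days (February has 28).
Mar 24, 1715 → Apr 24, 1715: 31 days (March has 31).
Apr 24, 1715 → May 24, 1715: 30 days (April has 30).
May 24, 1715 → Jun 24, 1715: 31 days (May has 31).
Jun 24, 1715 → Jul 24, 1715: 30 days (June has 30).
Jul 24, 1715 → Aug 24, 1715: 31 days (July has 31).
Aug 24, 1715 → Sep 24, 1715: 31 days (August has 31).
Sep 24, 1715 → Oct 13, 1715: 19 days.
Total: 5436 days.

5436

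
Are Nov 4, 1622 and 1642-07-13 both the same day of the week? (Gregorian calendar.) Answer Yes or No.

No

From Nov 4, 1622 to Jul 13, 1642 is 7191 days.
7191 mod 7 = 2, so they are different weekdays.
(Nov 4, 1622 is a Friday; Jul 13, 1642 is a Sunday.)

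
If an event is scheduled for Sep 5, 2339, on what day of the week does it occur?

Tuesday

Doomsday rule: the anchor day for the 2300s is Wednesday. For year 39: 39÷12 = 3 r 3, and 3÷4 = 0, so 3+3+0 = 6.
Wednesday + 6 ≡ Tuesday — that's 2339's doomsday.
In September the doomsday date is Sep 5.
Sep 5 is the doomsday itself: Tuesday.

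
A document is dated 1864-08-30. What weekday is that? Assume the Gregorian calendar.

Doomsday rule: the anchor day for the 1800s is Friday. For year 64: 64÷12 = 5 r 4, and 4÷4 = 1, so 5+4+1 = 10.
Friday + 10 ≡ Monday — that's 1864's doomsday.
In August the doomsday date is Aug 8.
Aug 30 is 22 days after Aug 8; 22 mod 7 = 1, so Monday + 1 = Tuesday.

Tuesday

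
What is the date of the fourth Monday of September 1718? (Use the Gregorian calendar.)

September 26, 1718

September 1, 1718 is a Thursday.
The first Monday is therefore September 5 (4 days later).
The fourth Monday is 5 + 3×7 = September 26.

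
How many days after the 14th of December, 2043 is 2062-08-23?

Dec 14, 2043 → Dec 14, 2044: 366 days (Feb 29, 2044 is in that span).
Dec 14, 2044 → Dec 14, 2045: 365 days.
Dec 14, 2045 → Dec 14, 2046: 365 days.
Dec 14, 2046 → Dec 14, 2047: 365 days.
Dec 14, 2047 → Dec 14, 2048: 366 days (Feb 29, 2048 is in that span).
Dec 14, 2048 → Dec 14, 2049: 365 days.
Dec 14, 2049 → Dec 14, 2050: 365 days.
Dec 14, 2050 → Dec 14, 2051: 365 days.
Dec 14, 2051 → Dec 14, 2052: 366 days (Feb 29, 2052 is in that span).
Dec 14, 2052 → Dec 14, 2053: 365 days.
Dec 14, 2053 → Dec 14, 2054: 365 days.
Dec 14, 2054 → Dec 14, 2055: 365 days.
Dec 14, 2055 → Dec 14, 2056: 366 days (Feb 29, 2056 is in that span).
Dec 14, 2056 → Dec 14, 2057: 365 days.
Dec 14, 2057 → Dec 14, 2058: 365 days.
Dec 14, 2058 → Dec 14, 2059: 365 days.
Dec 14, 2059 → Dec 14, 2060: 366 days (Feb 29, 2060 is in that span).
Dec 14, 2060 → Dec 14, 2061: 365 days.
Dec 14, 2061 → Jan 14, 2062: 31 days (December has 31).
Jan 14, 2062 → Feb 14, 2062: 31 days (January has 31).
Feb 14, 2062 → Mar 14, 2062: 28 days (February has 28).
Mar 14, 2062 → Apr 14, 2062: 31 days (March has 31).
Apr 14, 2062 → May 14, 2062: 30 days (April has 30).
May 14, 2062 → Jun 14, 2062: 31 days (May has 31).
Jun 14, 2062 → Jul 14, 2062: 30 days (June has 30).
Jul 14, 2062 → Aug 14, 2062: 31 days (July has 31).
Aug 14, 2062 → Aug 23, 2062: 9 days.
Total: 6827 days.

6827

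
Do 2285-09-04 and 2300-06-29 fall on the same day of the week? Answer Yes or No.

From Sep 4, 2285 to Jun 29, 2300 is 5411 days.
5411 mod 7 = 0, so they are the same weekday.
(Sep 4, 2285 is a Friday; Jun 29, 2300 is a Friday.)

Yes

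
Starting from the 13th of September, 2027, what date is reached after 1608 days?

February 7, 2032

+366 (one year; includes Feb 29, 2028) → Sep 13, 2028 (1242 left).
+365 (one year) → Sep 13, 2029 (877 left).
+365 (one year) → Sep 13, 2030 (512 left).
+365 (one year) → Sep 13, 2031 (147 left).
Sep has 30 days: +18 → Oct 1, 2031 (129 left).
Oct has 31 days: +31 → Nov 1, 2031 (98 left).
Nov has 30 days: +30 → Dec 1, 2031 (68 left).
Dec has 31 days: +31 → Jan 1, 2032 (37 left).
Jan has 31 days: +31 → Feb 1, 2032 (6 left).
+6 → Feb 7, 2032.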